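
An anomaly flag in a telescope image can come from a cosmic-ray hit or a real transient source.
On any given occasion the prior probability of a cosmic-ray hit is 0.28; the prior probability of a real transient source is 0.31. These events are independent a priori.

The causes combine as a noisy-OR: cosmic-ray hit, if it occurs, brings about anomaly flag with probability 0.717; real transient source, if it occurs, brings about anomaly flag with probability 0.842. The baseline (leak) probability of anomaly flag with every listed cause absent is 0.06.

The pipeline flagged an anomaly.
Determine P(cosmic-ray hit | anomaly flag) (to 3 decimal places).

Under noisy-OR, P(anomaly flag | causes) = 1 − (1−0.06)·∏(1−qᵢ) over the active causes.
Enumerate the 4 (cosmic-ray hit, real transient source) configurations and weight by the priors:
  P(anomaly flag) = 0.06·0.72·0.69 + 0.85148·0.72·0.31 + 0.73398·0.28·0.69 + 0.957969·0.28·0.31
        = 0.029808 + 0.190050 + 0.141805 + 0.083152 = 0.444815
Keeping only the cosmic-ray hit-present terms gives 0.224957, so
  P(cosmic-ray hit | anomaly flag) = 0.224957 / 0.444815 ≈ 0.506

P(cosmic-ray hit | anomaly flag) ≈ 0.506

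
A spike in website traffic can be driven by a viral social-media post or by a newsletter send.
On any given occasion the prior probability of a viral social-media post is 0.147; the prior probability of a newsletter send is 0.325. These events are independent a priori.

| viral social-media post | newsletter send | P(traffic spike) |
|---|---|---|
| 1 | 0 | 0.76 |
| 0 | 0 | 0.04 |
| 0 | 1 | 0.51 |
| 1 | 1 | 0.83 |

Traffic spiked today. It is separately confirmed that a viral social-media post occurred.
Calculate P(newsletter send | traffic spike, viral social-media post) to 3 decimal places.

For the numerator, keep only newsletter send=true terms: 0.83×0.325 = 0.269750
Denominator P(traffic spike | viral social-media post): 0.76×0.675 + 0.83×0.325 = 0.782750
Posterior = 0.269750 / 0.782750 ≈ 0.345

P(newsletter send | traffic spike, viral social-media post) ≈ 0.345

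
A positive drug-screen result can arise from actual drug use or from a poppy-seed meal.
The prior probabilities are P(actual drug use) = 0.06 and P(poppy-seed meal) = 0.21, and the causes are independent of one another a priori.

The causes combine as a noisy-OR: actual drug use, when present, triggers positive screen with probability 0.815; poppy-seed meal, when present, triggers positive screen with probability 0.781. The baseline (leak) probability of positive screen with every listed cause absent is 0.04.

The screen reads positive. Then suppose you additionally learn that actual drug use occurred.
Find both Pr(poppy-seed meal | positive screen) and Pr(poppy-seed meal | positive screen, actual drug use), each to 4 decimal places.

Pr(poppy-seed meal | positive screen) ≈ 0.7098; Pr(poppy-seed meal | positive screen, actual drug use) ≈ 0.2370

Under noisy-OR, P(positive screen | causes) = 1 − (1−0.04)·∏(1−qᵢ) over the active causes.
P(positive screen) = 0.04·0.94·0.79 + 0.78976·0.94·0.21 + 0.8224·0.06·0.79 + 0.961106·0.06·0.21 = 0.029704 + 0.155899 + 0.038982 + 0.012110 = 0.236695
Restricting to configurations with poppy-seed meal present: 0.155899 + 0.012110 = 0.168009.
Hence the posterior is 0.168009/0.236695 ≈ 0.7098.

Now also conditioning on actual drug use=true:
P(positive screen | actual drug use) = 0.8224×0.79 + 0.961106×0.21 = 0.649696 + 0.201832 = 0.851528
Of this, 0.201832 comes from 0.961106×0.21 (the poppy-seed meal=true cases).
So P(poppy-seed meal | positive screen, actual drug use) = 0.201832/0.851528 ≈ 0.2370.
The drop from 0.7098 to 0.2370 is the explaining-away (discounting) effect.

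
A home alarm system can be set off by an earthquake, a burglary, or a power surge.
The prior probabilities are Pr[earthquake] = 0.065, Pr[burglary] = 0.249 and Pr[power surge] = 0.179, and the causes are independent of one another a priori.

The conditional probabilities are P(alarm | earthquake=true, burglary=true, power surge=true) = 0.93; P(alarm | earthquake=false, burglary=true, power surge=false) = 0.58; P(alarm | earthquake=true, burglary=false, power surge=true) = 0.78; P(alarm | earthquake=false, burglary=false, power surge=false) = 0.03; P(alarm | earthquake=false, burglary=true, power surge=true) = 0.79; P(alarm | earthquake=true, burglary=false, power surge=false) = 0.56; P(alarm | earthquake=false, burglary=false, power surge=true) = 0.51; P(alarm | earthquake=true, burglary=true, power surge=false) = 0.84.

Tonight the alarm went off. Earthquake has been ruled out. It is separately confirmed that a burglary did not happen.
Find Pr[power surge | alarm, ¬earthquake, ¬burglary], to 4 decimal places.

Enumerate both values of power surge and weight by the priors:
  P(alarm | ¬earthquake, ¬burglary) = 0.03·0.821 + 0.51·0.179
        = 0.024630 + 0.091290 = 0.115920
The terms with power surge present sum to 0.091290, so
  P(power surge | alarm, ¬earthquake, ¬burglary) = 0.091290 / 0.115920 ≈ 0.7875

Pr[power surge | alarm, ¬earthquake, ¬burglary] ≈ 0.7875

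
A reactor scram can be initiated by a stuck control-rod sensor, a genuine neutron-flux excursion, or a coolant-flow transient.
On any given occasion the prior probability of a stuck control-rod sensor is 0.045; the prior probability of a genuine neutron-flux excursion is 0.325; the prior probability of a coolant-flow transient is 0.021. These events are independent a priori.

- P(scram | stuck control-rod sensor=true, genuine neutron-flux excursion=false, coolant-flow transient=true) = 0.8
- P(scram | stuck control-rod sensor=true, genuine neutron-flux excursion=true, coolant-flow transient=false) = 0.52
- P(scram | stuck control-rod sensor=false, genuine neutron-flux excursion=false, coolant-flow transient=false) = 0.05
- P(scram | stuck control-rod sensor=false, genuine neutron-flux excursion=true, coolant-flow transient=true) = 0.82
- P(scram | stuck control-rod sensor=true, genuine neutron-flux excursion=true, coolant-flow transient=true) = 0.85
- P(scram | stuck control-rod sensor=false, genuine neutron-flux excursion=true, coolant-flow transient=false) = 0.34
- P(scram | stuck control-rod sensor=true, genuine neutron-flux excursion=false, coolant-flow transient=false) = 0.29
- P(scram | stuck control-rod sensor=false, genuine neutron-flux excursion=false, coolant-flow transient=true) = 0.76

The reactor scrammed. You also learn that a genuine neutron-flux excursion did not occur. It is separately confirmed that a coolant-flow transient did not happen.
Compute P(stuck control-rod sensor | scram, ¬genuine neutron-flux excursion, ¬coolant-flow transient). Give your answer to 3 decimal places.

P(stuck control-rod sensor | scram, ¬genuine neutron-flux excursion, ¬coolant-flow transient) ≈ 0.215

Weight on stuck control-rod sensor=true, given the evidence: 0.29×0.045 = 0.013050
Normalizer over all consistent configurations: 0.05×0.955 + 0.29×0.045 = 0.060800
Posterior = 0.013050 / 0.060800 ≈ 0.215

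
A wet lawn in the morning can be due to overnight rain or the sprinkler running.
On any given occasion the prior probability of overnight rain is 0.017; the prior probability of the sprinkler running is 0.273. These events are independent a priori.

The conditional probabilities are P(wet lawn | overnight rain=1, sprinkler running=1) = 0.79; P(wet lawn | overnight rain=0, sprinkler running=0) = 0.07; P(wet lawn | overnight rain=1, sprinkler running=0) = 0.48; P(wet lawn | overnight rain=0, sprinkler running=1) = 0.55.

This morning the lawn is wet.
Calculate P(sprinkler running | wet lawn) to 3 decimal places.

P(sprinkler running | wet lawn) ≈ 0.730

By total probability over the 4 (overnight rain, sprinkler running) configurations:
  P(wet lawn) = 0.07·0.983·0.727 + 0.55·0.983·0.273 + 0.48·0.017·0.727 + 0.79·0.017·0.273
        = 0.050025 + 0.147597 + 0.005932 + 0.003666 = 0.207220
Configurations with sprinkler running contribute 0.151263, so
  P(sprinkler running | wet lawn) = 0.151263 / 0.207220 ≈ 0.730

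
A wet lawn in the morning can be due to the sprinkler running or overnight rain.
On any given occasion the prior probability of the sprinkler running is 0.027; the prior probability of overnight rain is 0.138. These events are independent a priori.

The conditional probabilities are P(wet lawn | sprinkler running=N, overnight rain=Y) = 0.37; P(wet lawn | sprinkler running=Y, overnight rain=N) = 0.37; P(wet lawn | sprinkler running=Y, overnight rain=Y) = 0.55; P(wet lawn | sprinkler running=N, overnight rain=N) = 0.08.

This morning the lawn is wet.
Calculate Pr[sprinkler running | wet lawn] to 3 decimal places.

Pr[sprinkler running | wet lawn] ≈ 0.084

P(wet lawn) = 0.08·0.973·0.862 + 0.37·0.973·0.138 + 0.37·0.027·0.862 + 0.55·0.027·0.138 = 0.067098 + 0.049681 + 0.008611 + 0.002049 = 0.127439
Restricting to configurations with sprinkler running present: 0.008611 + 0.002049 = 0.010660.
Hence the posterior is 0.010660/0.127439 ≈ 0.084.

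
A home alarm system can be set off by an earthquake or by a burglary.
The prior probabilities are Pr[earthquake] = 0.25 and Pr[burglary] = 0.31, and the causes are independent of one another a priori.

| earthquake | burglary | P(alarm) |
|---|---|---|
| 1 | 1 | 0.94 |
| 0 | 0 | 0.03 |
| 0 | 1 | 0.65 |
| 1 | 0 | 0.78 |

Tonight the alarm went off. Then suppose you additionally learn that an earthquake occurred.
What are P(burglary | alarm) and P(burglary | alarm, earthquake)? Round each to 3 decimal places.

P(alarm) = 0.03*0.75*0.69 + 0.65*0.75*0.31 + 0.78*0.25*0.69 + 0.94*0.25*0.31 = 0.015525 + 0.151125 + 0.134550 + 0.072850 = 0.374050
Of this, 0.223975 comes from 0.151125 + 0.072850 (the burglary=true cases).
P(burglary | alarm) = 0.223975 / 0.374050 ≈ 0.599

With the extra evidence:
For the numerator, keep only burglary=true terms: 0.94*0.31 = 0.291400
Normalizer over all consistent configurations: 0.78*0.69 + 0.94*0.31 = 0.829600
Posterior = 0.291400 / 0.829600 ≈ 0.351

P(burglary | alarm) ≈ 0.599; P(burglary | alarm, earthquake) ≈ 0.351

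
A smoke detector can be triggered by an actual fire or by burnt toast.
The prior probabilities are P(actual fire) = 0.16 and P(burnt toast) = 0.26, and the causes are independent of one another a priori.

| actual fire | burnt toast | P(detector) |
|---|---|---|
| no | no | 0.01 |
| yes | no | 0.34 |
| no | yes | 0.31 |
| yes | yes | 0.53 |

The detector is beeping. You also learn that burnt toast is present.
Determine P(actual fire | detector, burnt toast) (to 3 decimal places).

P(actual fire | detector, burnt toast) ≈ 0.246

P(detector | burnt toast) = 0.31×0.84 + 0.53×0.16 = 0.260400 + 0.084800 = 0.345200
Of this, 0.084800 comes from 0.53×0.16 (the actual fire=true cases).
Hence the posterior is 0.084800/0.345200 ≈ 0.246.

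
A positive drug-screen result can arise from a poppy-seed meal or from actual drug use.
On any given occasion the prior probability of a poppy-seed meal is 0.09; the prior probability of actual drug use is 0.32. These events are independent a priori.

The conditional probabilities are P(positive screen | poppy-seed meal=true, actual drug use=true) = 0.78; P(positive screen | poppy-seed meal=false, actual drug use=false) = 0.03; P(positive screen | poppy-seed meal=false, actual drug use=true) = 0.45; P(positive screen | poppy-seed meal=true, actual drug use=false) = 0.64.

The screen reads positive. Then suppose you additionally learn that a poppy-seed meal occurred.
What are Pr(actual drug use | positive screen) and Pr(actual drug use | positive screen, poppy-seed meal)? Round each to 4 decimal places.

Pr(actual drug use | positive screen) ≈ 0.7267; Pr(actual drug use | positive screen, poppy-seed meal) ≈ 0.3645

P(positive screen) = 0.03×0.91×0.68 + 0.45×0.91×0.32 + 0.64×0.09×0.68 + 0.78×0.09×0.32 = 0.018564 + 0.131040 + 0.039168 + 0.022464 = 0.211236
Restricting to configurations with actual drug use present: 0.131040 + 0.022464 = 0.153504.
P(actual drug use | positive screen) = 0.153504 / 0.211236 ≈ 0.7267

With the extra evidence:
P(positive screen | poppy-seed meal) = 0.64·0.68 + 0.78·0.32 = 0.435200 + 0.249600 = 0.684800
The actual drug use-present share is 0.78·0.32 = 0.249600.
P(actual drug use | positive screen, poppy-seed meal) = 0.249600 / 0.684800 ≈ 0.3645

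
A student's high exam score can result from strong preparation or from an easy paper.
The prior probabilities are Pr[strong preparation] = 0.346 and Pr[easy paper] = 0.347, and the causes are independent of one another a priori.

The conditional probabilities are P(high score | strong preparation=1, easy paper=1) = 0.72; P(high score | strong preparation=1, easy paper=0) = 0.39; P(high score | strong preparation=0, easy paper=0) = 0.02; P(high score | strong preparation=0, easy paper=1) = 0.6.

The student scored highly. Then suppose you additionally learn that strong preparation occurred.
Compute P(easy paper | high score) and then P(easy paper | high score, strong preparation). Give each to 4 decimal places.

P(high score) = 0.02·0.654·0.653 + 0.6·0.654·0.347 + 0.39·0.346·0.653 + 0.72·0.346·0.347 = 0.008541 + 0.136163 + 0.088116 + 0.086445 = 0.319265
The easy paper-present share is 0.136163 + 0.086445 = 0.222608.
P(easy paper | high score) = 0.222608 / 0.319265 ≈ 0.6973

Now also conditioning on strong preparation=true:
P(high score | strong preparation) = 0.39×0.653 + 0.72×0.347 = 0.254670 + 0.249840 = 0.504510
Of this, 0.249840 comes from 0.72×0.347 (the easy paper=true cases).
Hence the posterior is 0.249840/0.504510 ≈ 0.4952.

P(easy paper | high score) ≈ 0.6973; P(easy paper | high score, strong preparation) ≈ 0.4952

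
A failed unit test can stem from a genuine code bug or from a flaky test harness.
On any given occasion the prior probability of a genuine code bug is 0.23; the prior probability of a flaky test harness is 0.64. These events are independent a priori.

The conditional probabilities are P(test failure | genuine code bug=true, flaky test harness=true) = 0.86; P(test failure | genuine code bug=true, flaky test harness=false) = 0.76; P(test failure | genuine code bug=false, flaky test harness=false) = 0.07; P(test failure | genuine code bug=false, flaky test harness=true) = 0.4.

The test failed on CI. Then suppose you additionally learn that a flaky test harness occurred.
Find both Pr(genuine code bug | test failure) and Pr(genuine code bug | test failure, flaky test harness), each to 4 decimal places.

Enumerate the 4 (genuine code bug, flaky test harness) configurations and weight by the priors:
  P(test failure) = 0.07·0.77·0.36 + 0.4·0.77·0.64 + 0.76·0.23·0.36 + 0.86·0.23·0.64
        = 0.019404 + 0.197120 + 0.062928 + 0.126592 = 0.406044
The terms with genuine code bug present sum to 0.189520, so
  P(genuine code bug | test failure) = 0.189520 / 0.406044 ≈ 0.4667

With the extra evidence:
Weight on genuine code bug=true, given the evidence: 0.86×0.23 = 0.197800
Normalizer over all consistent configurations: 0.4×0.77 + 0.86×0.23 = 0.505800
Posterior = 0.197800 / 0.505800 ≈ 0.3911
Conditioning on flaky test harness lowers the posterior on genuine code bug: the classic explaining-away effect in a common-effect structure.

Pr(genuine code bug | test failure) ≈ 0.4667; Pr(genuine code bug | test failure, flaky test harness) ≈ 0.3911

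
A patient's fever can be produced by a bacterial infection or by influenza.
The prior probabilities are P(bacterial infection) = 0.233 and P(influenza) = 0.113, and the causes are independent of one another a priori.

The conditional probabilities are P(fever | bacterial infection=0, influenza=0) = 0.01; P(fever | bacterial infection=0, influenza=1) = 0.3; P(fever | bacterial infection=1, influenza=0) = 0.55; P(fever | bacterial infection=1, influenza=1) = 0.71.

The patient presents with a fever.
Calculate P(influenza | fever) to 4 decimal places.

P(fever) = 0.01·0.767·0.887 + 0.3·0.767·0.113 + 0.55·0.233·0.887 + 0.71·0.233·0.113 = 0.006803 + 0.026001 + 0.113669 + 0.018694 = 0.165167
Of this, 0.044695 comes from 0.026001 + 0.018694 (the influenza=true cases).
P(influenza | fever) = 0.044695 / 0.165167 ≈ 0.2706

P(influenza | fever) ≈ 0.2706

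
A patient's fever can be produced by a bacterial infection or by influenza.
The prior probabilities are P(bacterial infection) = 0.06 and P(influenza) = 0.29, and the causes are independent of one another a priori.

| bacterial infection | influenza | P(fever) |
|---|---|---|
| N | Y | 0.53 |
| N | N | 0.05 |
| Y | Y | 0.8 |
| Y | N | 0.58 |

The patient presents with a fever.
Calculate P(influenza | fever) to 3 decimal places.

P(fever) = 0.05·0.94·0.71 + 0.53·0.94·0.29 + 0.58·0.06·0.71 + 0.8·0.06·0.29 = 0.033370 + 0.144478 + 0.024708 + 0.013920 = 0.216476
The influenza-present share is 0.144478 + 0.013920 = 0.158398.
So P(influenza | fever) = 0.158398/0.216476 ≈ 0.732.

P(influenza | fever) ≈ 0.732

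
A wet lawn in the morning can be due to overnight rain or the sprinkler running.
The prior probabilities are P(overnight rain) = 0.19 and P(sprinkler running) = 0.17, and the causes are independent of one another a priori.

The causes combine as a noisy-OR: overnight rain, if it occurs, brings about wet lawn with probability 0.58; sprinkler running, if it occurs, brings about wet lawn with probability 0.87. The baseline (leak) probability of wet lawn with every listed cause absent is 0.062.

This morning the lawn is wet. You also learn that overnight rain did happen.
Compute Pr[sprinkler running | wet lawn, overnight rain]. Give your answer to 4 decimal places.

Pr[sprinkler running | wet lawn, overnight rain] ≈ 0.2428

Under noisy-OR, P(wet lawn | causes) = 1 − (1−0.062)·∏(1−qᵢ) over the active causes.
P(wet lawn | overnight rain) = 0.60604×0.83 + 0.948785×0.17 = 0.503013 + 0.161293 = 0.664306
Of this, 0.161293 comes from 0.948785×0.17 (the sprinkler running=true cases).
P(sprinkler running | wet lawn, overnight rain) = 0.161293 / 0.664306 ≈ 0.2428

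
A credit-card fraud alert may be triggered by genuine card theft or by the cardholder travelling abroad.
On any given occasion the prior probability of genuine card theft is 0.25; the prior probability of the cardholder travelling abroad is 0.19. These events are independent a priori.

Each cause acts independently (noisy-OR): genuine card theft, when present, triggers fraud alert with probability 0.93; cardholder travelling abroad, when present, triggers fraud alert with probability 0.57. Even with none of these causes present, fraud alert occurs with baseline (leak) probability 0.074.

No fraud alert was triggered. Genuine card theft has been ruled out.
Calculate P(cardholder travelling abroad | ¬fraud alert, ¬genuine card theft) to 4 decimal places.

P(cardholder travelling abroad | ¬fraud alert, ¬genuine card theft) ≈ 0.0916

Under noisy-OR, P(fraud alert | causes) = 1 − (1−0.074)·∏(1−qᵢ) over the active causes.
P(¬fraud alert | ¬genuine card theft) = 0.926×0.81 + 0.39818×0.19 = 0.750060 + 0.075654 = 0.825714
Of this, 0.075654 comes from 0.39818×0.19 (the cardholder travelling abroad=true cases).
P(cardholder travelling abroad | ¬fraud alert, ¬genuine card theft) = 0.075654 / 0.825714 ≈ 0.0916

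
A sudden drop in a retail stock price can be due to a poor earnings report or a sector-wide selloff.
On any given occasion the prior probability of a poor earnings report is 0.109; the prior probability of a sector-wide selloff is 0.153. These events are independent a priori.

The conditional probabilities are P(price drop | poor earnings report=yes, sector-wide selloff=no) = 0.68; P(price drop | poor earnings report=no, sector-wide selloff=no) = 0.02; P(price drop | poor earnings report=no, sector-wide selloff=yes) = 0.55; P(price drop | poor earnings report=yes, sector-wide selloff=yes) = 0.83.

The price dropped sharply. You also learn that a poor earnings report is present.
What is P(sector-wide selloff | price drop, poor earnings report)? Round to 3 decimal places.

P(sector-wide selloff | price drop, poor earnings report) ≈ 0.181

P(price drop | poor earnings report) = 0.68×0.847 + 0.83×0.153 = 0.575960 + 0.126990 = 0.702950
Restricting to configurations with sector-wide selloff present: 0.83×0.153 = 0.126990.
So P(sector-wide selloff | price drop, poor earnings report) = 0.126990/0.702950 ≈ 0.181.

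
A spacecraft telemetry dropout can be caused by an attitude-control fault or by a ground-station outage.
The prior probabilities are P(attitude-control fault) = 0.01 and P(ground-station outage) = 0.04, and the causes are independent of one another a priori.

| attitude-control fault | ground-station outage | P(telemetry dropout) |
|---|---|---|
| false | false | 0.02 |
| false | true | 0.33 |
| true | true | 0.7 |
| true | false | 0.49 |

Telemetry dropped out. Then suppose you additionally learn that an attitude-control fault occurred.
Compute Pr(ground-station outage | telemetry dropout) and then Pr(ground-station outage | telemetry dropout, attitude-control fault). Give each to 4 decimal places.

P(telemetry dropout) = 0.02·0.99·0.96 + 0.33·0.99·0.04 + 0.49·0.01·0.96 + 0.7·0.01·0.04 = 0.019008 + 0.013068 + 0.004704 + 0.000280 = 0.037060
The ground-station outage-present share is 0.013068 + 0.000280 = 0.013348.
So P(ground-station outage | telemetry dropout) = 0.013348/0.037060 ≈ 0.3602.

With the extra evidence:
P(telemetry dropout | attitude-control fault) = 0.49·0.96 + 0.7·0.04 = 0.470400 + 0.028000 = 0.498400
Of this, 0.028000 comes from 0.7·0.04 (the ground-station outage=true cases).
P(ground-station outage | telemetry dropout, attitude-control fault) = 0.028000 / 0.498400 ≈ 0.0562
This is intercausal reasoning (explaining away): once attitude-control fault accounts for the telemetry dropout, ground-station outage becomes less likely.

Pr(ground-station outage | telemetry dropout) ≈ 0.3602; Pr(ground-station outage | telemetry dropout, attitude-control fault) ≈ 0.0562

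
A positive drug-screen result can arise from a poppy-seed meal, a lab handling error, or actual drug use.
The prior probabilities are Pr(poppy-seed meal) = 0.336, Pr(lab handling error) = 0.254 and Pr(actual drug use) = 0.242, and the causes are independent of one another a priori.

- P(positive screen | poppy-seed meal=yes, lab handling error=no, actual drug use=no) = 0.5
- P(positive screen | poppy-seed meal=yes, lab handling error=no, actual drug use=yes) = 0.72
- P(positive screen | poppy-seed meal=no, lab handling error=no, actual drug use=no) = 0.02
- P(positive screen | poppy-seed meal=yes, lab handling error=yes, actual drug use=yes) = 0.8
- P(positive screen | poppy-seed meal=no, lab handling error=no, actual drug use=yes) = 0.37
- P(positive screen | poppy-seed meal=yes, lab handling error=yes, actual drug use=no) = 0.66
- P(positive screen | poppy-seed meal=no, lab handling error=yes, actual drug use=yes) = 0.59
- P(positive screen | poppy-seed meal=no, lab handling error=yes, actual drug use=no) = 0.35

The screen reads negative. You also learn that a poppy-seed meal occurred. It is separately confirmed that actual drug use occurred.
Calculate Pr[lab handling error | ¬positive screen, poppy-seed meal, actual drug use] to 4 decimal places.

Pr[lab handling error | ¬positive screen, poppy-seed meal, actual drug use] ≈ 0.1956

By total probability over both values of lab handling error:
  P(¬positive screen | poppy-seed meal, actual drug use) = 0.28*0.746 + 0.2*0.254
        = 0.208880 + 0.050800 = 0.259680
The terms with lab handling error present sum to 0.050800, so
  P(lab handling error | ¬positive screen, poppy-seed meal, actual drug use) = 0.050800 / 0.259680 ≈ 0.1956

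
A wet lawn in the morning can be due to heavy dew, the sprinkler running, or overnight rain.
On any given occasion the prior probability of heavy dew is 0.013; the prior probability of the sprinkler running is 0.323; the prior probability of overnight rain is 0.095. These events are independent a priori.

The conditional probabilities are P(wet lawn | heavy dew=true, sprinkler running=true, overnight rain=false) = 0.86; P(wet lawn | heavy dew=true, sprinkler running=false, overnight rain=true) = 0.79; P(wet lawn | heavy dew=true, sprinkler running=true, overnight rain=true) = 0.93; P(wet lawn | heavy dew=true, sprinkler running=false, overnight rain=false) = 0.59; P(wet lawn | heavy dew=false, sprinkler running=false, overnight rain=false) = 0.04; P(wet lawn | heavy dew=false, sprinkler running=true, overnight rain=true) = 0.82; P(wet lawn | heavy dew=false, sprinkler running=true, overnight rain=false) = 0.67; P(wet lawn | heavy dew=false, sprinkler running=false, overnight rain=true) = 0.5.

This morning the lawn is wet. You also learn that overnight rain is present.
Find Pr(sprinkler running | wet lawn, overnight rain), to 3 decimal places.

Sum P(wet lawn|·) weighted by the priors over the 4 (heavy dew, sprinkler running) configurations:
  P(wet lawn | overnight rain) = 0.5×0.987×0.677 + 0.82×0.987×0.323 + 0.79×0.013×0.677 + 0.93×0.013×0.323
        = 0.334099 + 0.261417 + 0.006953 + 0.003905 = 0.606374
The terms with sprinkler running present sum to 0.265322, so
  P(sprinkler running | wet lawn, overnight rain) = 0.265322 / 0.606374 ≈ 0.438

Pr(sprinkler running | wet lawn, overnight rain) ≈ 0.438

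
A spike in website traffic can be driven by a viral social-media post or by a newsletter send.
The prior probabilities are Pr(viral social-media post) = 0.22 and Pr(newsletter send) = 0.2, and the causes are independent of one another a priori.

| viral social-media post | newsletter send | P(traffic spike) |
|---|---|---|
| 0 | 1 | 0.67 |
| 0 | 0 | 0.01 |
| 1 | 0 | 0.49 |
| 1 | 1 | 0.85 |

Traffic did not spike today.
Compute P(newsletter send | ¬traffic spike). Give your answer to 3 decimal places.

Sum P(¬traffic spike|·) weighted by the priors over the 4 (viral social-media post, newsletter send) configurations:
  P(¬traffic spike) = 0.99*0.78*0.8 + 0.33*0.78*0.2 + 0.51*0.22*0.8 + 0.15*0.22*0.2
        = 0.617760 + 0.051480 + 0.089760 + 0.006600 = 0.765600
The terms with newsletter send present sum to 0.058080, so
  P(newsletter send | ¬traffic spike) = 0.058080 / 0.765600 ≈ 0.076

P(newsletter send | ¬traffic spike) ≈ 0.076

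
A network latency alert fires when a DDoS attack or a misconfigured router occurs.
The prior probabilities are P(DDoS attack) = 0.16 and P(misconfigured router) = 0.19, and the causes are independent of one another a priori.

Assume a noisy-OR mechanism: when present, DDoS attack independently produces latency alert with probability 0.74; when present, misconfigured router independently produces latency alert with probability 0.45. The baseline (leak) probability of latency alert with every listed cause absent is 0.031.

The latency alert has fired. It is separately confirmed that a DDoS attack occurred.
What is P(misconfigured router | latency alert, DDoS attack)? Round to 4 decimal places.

P(misconfigured router | latency alert, DDoS attack) ≈ 0.2127

Under noisy-OR, P(latency alert | causes) = 1 − (1−0.031)·∏(1−qᵢ) over the active causes.
P(latency alert | DDoS attack) = 0.74806*0.81 + 0.861433*0.19 = 0.605929 + 0.163672 = 0.769601
Of this, 0.163672 comes from 0.861433*0.19 (the misconfigured router=true cases).
So P(misconfigured router | latency alert, DDoS attack) = 0.163672/0.769601 ≈ 0.2127.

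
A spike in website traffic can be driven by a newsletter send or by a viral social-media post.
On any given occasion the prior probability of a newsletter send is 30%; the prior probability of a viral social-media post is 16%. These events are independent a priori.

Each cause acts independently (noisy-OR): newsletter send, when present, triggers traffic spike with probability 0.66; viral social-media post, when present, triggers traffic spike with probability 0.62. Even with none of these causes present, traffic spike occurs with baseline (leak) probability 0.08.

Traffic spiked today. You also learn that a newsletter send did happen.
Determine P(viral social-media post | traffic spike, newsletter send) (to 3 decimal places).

P(viral social-media post | traffic spike, newsletter send) ≈ 0.196

Under noisy-OR, P(traffic spike | causes) = 1 − (1−0.08)·∏(1−qᵢ) over the active causes.
Weight on viral social-media post=true, given the evidence: 0.881136·0.16 = 0.140982
Normalizer over all consistent configurations: 0.6872·0.84 + 0.881136·0.16 = 0.718230
Posterior = 0.140982 / 0.718230 ≈ 0.196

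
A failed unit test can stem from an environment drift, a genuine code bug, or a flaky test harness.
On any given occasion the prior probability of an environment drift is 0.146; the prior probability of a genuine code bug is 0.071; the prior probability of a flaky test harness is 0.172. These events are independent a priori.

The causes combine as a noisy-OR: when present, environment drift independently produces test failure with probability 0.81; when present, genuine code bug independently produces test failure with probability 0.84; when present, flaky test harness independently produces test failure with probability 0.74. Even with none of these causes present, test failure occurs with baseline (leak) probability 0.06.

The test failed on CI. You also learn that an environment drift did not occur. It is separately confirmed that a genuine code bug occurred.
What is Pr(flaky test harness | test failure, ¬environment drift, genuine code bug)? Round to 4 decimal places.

Pr(flaky test harness | test failure, ¬environment drift, genuine code bug) ≈ 0.1902

Under noisy-OR, P(test failure | causes) = 1 − (1−0.06)·∏(1−qᵢ) over the active causes.
P(test failure | ¬environment drift, genuine code bug) = 0.8496·0.828 + 0.960896·0.172 = 0.703469 + 0.165274 = 0.868743
Of this, 0.165274 comes from 0.960896·0.172 (the flaky test harness=true cases).
Hence the posterior is 0.165274/0.868743 ≈ 0.1902.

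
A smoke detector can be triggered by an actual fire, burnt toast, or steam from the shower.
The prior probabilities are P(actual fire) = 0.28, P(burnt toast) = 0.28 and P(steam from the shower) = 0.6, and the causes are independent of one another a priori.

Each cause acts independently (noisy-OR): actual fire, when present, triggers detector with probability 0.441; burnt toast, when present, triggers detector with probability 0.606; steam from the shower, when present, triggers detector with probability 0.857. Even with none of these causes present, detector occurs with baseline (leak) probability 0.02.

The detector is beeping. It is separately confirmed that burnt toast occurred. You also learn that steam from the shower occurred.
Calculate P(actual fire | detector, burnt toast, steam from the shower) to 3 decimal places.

P(actual fire | detector, burnt toast, steam from the shower) ≈ 0.285

Under noisy-OR, P(detector | causes) = 1 − (1−0.02)·∏(1−qᵢ) over the active causes.
Sum P(detector|·) weighted by the priors over both values of actual fire:
  P(detector | burnt toast, steam from the shower) = 0.944785·0.72 + 0.969135·0.28
        = 0.680245 + 0.271358 = 0.951603
Configurations with actual fire contribute 0.271358, so
  P(actual fire | detector, burnt toast, steam from the shower) = 0.271358 / 0.951603 ≈ 0.285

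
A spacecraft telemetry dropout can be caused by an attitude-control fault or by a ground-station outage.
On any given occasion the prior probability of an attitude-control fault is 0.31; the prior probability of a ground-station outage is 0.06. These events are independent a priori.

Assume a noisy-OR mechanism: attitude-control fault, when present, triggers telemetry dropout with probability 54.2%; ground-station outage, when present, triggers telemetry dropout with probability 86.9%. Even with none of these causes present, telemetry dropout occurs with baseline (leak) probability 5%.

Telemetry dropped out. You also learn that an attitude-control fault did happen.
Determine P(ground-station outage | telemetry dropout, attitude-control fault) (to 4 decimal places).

P(ground-station outage | telemetry dropout, attitude-control fault) ≈ 0.0963

Under noisy-OR, P(telemetry dropout | causes) = 1 − (1−0.05)·∏(1−qᵢ) over the active causes.
By total probability over both values of ground-station outage:
  P(telemetry dropout | attitude-control fault) = 0.5649*0.94 + 0.943002*0.06
        = 0.531006 + 0.056580 = 0.587586
Configurations with ground-station outage contribute 0.056580, so
  P(ground-station outage | telemetry dropout, attitude-control fault) = 0.056580 / 0.587586 ≈ 0.0963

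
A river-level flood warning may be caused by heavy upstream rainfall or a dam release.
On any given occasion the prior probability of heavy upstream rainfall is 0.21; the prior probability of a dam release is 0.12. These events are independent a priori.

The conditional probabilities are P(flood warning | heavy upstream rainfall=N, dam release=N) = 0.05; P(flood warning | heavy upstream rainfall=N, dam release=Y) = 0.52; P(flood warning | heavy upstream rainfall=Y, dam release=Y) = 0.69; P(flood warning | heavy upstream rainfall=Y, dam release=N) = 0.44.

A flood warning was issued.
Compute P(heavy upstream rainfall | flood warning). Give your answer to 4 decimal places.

Numerator (weight on configurations with heavy upstream rainfall): 0.081312 + 0.017388 = 0.098700
The normalizing constant is 0.05×0.79×0.88 + 0.52×0.79×0.12 + 0.44×0.21×0.88 + 0.69×0.21×0.12 = 0.182756
Posterior = 0.098700 / 0.182756 ≈ 0.5401

P(heavy upstream rainfall | flood warning) ≈ 0.5401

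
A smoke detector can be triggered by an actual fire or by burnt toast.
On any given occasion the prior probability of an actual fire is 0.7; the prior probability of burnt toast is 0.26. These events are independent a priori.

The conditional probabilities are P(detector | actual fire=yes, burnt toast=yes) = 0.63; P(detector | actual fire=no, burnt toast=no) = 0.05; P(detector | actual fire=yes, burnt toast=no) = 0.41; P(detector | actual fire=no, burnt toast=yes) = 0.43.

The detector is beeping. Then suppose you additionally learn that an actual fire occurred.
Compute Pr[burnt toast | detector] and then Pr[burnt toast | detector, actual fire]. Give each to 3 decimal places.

For the numerator, keep only burnt toast=true terms: 0.033540 + 0.114660 = 0.148200
Normalizer over all consistent configurations: 0.05·0.3·0.74 + 0.43·0.3·0.26 + 0.41·0.7·0.74 + 0.63·0.7·0.26 = 0.371680
Posterior = 0.148200 / 0.371680 ≈ 0.399

Now also conditioning on actual fire=true:
P(detector | actual fire) = 0.41*0.74 + 0.63*0.26 = 0.303400 + 0.163800 = 0.467200
Of this, 0.163800 comes from 0.63*0.26 (the burnt toast=true cases).
So P(burnt toast | detector, actual fire) = 0.163800/0.467200 ≈ 0.351.

Pr[burnt toast | detector] ≈ 0.399; Pr[burnt toast | detector, actual fire] ≈ 0.351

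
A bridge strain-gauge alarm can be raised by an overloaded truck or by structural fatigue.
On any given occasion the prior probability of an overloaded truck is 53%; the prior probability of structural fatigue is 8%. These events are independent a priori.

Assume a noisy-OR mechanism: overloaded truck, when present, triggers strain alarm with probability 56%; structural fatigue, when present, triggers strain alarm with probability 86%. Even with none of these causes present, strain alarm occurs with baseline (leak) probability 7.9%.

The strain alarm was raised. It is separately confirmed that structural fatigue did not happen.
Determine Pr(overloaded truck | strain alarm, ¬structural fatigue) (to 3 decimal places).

Pr(overloaded truck | strain alarm, ¬structural fatigue) ≈ 0.895

Under noisy-OR, P(strain alarm | causes) = 1 − (1−0.079)·∏(1−qᵢ) over the active causes.
Weight on overloaded truck=true, given the evidence: 0.59476·0.53 = 0.315223
The normalizing constant is 0.079·0.47 + 0.59476·0.53 = 0.352353
Posterior = 0.315223 / 0.352353 ≈ 0.895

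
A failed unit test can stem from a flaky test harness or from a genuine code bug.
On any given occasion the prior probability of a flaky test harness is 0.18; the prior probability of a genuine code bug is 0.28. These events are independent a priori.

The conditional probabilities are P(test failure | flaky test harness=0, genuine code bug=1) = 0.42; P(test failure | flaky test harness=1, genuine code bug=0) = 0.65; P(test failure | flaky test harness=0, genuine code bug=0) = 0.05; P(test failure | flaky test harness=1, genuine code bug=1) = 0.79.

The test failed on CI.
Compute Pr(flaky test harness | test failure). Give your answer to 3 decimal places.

Pr(flaky test harness | test failure) ≈ 0.496

P(test failure) = 0.05×0.82×0.72 + 0.42×0.82×0.28 + 0.65×0.18×0.72 + 0.79×0.18×0.28 = 0.029520 + 0.096432 + 0.084240 + 0.039816 = 0.250008
The flaky test harness-present share is 0.084240 + 0.039816 = 0.124056.
P(flaky test harness | test failure) = 0.124056 / 0.250008 ≈ 0.496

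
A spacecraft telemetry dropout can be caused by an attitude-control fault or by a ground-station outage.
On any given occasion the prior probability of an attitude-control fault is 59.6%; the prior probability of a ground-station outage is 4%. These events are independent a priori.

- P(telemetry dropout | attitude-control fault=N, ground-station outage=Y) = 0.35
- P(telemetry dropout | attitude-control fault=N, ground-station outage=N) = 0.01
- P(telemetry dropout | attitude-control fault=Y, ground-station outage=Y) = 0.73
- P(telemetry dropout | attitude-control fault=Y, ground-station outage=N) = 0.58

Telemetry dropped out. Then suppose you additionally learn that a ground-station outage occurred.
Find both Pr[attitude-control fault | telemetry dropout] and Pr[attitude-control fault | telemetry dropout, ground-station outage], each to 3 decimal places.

By total probability over the 4 (attitude-control fault, ground-station outage) configurations:
  P(telemetry dropout) = 0.01*0.404*0.96 + 0.35*0.404*0.04 + 0.58*0.596*0.96 + 0.73*0.596*0.04
        = 0.003878 + 0.005656 + 0.331853 + 0.017403 = 0.358790
Configurations with attitude-control fault contribute 0.349256, so
  P(attitude-control fault | telemetry dropout) = 0.349256 / 0.358790 ≈ 0.973

Now also conditioning on ground-station outage=true:
For the numerator, keep only attitude-control fault=true terms: 0.73×0.596 = 0.435080
Normalizer over all consistent configurations: 0.35×0.404 + 0.73×0.596 = 0.576480
Posterior = 0.435080 / 0.576480 ≈ 0.755
The drop from 0.973 to 0.755 is the explaining-away (discounting) effect.

Pr[attitude-control fault | telemetry dropout] ≈ 0.973; Pr[attitude-control fault | telemetry dropout, ground-station outage] ≈ 0.755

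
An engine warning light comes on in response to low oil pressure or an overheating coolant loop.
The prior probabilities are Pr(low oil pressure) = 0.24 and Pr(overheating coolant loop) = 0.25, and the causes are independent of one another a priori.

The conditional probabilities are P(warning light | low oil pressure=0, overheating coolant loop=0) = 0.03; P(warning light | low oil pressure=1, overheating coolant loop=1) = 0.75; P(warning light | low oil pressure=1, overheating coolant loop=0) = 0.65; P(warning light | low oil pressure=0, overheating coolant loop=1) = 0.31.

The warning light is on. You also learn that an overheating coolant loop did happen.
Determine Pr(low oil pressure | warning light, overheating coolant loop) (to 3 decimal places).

Numerator (weight on configurations with low oil pressure): 0.75×0.24 = 0.180000
The normalizing constant is 0.31×0.76 + 0.75×0.24 = 0.415600
P(low oil pressure | warning light, overheating coolant loop) = 0.180000/0.415600 ≈ 0.433

Pr(low oil pressure | warning light, overheating coolant loop) ≈ 0.433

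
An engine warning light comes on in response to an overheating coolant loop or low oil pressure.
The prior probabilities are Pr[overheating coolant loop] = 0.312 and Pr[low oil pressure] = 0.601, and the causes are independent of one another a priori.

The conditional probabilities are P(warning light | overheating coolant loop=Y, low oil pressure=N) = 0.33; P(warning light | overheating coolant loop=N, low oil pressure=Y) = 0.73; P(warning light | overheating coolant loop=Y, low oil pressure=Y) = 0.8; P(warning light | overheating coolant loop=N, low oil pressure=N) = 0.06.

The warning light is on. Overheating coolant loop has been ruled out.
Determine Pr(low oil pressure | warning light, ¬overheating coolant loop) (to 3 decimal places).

Pr(low oil pressure | warning light, ¬overheating coolant loop) ≈ 0.948

For the numerator, keep only low oil pressure=true terms: 0.73×0.601 = 0.438730
Denominator P(warning light | ¬overheating coolant loop): 0.06×0.399 + 0.73×0.601 = 0.462670
P(low oil pressure | warning light, ¬overheating coolant loop) = 0.438730/0.462670 ≈ 0.948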